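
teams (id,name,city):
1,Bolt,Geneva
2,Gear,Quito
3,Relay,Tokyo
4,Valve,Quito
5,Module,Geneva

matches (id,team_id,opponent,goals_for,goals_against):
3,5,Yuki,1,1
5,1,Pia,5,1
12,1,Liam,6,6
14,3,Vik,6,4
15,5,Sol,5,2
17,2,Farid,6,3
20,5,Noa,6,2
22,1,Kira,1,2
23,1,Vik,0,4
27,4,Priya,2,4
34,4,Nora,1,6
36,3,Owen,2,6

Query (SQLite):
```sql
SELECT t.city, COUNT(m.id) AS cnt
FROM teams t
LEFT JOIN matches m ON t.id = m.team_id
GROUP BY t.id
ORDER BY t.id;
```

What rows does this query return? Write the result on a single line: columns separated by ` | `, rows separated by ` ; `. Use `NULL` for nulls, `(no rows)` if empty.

Geneva | 4 ; Quito | 1 ; Tokyo | 2 ; Quito | 2 ; Geneva | 3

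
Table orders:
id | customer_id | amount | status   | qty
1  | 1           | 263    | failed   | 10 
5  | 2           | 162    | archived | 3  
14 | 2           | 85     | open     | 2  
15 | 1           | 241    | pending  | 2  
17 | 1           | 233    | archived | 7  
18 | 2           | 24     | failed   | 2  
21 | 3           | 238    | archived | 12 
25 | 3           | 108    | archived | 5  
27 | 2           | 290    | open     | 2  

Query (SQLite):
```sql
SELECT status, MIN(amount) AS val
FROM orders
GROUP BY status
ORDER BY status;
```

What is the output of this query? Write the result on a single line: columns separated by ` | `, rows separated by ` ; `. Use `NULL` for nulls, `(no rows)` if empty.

archived | 108 ; failed | 24 ; open | 85 ; pending | 241

Partition orders by status; compute MIN(amount) within each group.
  archived: ids {5, 17, 21, 25} → MIN(amount)=108
  failed: ids {1, 18} → MIN(amount)=24
  open: ids {14, 27} → MIN(amount)=85
  pending: ids {15} → MIN(amount)=241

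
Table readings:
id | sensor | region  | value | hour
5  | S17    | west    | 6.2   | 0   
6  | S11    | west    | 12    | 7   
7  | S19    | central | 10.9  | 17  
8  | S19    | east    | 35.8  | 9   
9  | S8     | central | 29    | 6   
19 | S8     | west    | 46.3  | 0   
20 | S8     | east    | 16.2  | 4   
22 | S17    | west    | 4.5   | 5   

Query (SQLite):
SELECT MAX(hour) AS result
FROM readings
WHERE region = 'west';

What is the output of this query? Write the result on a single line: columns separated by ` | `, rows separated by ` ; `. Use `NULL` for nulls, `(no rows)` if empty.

Rows where region='west' → hour values: [0, 7, 0, 5].
MAX of non-NULL values = 7.

7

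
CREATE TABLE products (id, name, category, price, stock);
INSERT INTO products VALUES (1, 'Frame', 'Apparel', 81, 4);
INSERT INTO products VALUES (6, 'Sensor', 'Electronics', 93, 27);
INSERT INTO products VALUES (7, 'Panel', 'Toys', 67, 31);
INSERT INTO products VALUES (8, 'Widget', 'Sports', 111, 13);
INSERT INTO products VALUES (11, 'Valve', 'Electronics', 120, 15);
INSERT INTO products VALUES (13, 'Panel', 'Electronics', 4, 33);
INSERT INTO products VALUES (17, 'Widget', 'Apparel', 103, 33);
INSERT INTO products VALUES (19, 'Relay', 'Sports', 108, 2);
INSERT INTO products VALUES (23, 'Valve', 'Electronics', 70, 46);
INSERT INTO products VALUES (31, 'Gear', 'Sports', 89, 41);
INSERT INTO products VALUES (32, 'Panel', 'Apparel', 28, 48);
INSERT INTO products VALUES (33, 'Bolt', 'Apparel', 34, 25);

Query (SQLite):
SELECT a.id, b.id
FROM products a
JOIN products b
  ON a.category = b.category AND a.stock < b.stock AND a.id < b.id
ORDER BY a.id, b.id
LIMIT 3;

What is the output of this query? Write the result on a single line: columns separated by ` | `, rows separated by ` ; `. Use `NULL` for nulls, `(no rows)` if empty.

Pairs (a,b) with same category, a.stock < b.stock, a.id < b.id.
category groups: Apparel:{1,17,32,33} Electronics:{6,11,13,23} Sports:{8,19,31} Toys:{7}
Ordered by (a.id, b.id); first 3.

1 | 17 ; 1 | 32 ; 1 | 33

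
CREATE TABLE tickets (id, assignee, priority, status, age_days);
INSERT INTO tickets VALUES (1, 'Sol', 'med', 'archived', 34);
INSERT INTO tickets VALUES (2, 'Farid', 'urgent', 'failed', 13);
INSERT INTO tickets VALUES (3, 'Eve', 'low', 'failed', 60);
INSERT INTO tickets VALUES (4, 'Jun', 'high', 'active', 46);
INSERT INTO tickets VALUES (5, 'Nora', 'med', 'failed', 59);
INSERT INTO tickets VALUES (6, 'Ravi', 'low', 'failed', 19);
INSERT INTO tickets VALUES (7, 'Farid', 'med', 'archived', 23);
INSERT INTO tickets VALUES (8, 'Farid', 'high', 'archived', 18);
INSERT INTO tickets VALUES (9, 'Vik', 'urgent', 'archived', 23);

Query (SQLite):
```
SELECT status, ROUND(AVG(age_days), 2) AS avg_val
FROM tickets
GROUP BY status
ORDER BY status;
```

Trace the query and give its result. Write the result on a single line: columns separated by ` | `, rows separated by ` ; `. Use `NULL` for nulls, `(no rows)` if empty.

active | 46 ; archived | 24.5 ; failed | 37.75

Partition tickets by status; compute ROUND(AVG(age_days), 2) within each group.
  active: ids {4} → ROUND(AVG(age_days), 2)=46
  archived: ids {1, 7, 8, 9} → ROUND(AVG(age_days), 2)=24.5
  failed: ids {2, 3, 5, 6} → ROUND(AVG(age_days), 2)=37.75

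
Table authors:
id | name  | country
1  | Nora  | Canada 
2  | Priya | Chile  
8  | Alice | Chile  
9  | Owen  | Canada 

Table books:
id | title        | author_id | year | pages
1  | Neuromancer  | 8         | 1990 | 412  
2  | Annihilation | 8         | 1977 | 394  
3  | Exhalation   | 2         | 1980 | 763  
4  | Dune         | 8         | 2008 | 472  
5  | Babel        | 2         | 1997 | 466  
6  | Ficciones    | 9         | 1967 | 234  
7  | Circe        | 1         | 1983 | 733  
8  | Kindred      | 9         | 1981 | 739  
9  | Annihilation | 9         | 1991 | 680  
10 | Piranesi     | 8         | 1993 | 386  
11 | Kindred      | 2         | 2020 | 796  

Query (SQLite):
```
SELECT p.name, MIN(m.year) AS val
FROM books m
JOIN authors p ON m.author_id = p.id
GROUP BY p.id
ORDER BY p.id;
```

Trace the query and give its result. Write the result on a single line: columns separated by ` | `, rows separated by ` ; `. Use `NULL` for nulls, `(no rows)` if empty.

Join each books row to its authors via author_id.
Group joined rows by authors.id; compute MIN(m.year) per group.
  1: ids {7} → MIN(m.year)=1983
  2: ids {3, 5, 11} → MIN(m.year)=1980
  8: ids {1, 2, 4, 10} → MIN(m.year)=1977
  9: ids {6, 8, 9} → MIN(m.year)=1967

Nora | 1983 ; Priya | 1980 ; Alice | 1977 ; Owen | 1967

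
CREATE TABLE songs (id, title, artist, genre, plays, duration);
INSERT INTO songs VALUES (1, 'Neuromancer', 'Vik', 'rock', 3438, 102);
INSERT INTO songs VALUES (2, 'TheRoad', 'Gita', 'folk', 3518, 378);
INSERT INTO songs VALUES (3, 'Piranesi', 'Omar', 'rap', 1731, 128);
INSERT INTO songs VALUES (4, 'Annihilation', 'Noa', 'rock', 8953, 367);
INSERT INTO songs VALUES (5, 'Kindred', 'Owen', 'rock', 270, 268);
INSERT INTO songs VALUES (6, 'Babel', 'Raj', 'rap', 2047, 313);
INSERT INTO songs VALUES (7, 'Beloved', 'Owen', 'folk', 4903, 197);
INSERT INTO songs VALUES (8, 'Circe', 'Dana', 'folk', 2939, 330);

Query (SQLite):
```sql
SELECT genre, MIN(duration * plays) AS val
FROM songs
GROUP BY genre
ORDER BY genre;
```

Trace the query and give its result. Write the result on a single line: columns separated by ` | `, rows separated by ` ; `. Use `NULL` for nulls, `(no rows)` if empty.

For each row compute duration * plays.
Group by genre; take MIN of the expression per group.
  folk: ids {2, 7, 8} → MIN(duration * plays)=965891
  rap: ids {3, 6} → MIN(duration * plays)=221568
  rock: ids {1, 4, 5} → MIN(duration * plays)=72360

folk | 965891 ; rap | 221568 ; rock | 72360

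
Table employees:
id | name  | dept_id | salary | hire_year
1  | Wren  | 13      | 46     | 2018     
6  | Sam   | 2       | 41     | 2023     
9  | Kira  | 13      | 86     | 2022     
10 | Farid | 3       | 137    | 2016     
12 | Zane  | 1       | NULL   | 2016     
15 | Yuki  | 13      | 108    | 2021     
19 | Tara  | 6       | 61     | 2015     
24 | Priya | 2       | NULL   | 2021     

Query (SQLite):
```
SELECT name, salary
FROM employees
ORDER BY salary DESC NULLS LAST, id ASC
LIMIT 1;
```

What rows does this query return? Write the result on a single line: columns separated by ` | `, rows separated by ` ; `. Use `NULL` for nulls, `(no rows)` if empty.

Sort by salary desc, tiebreak id asc: (137, id=10), (108, id=15), (86, id=9), (61, id=19) …. Take first 1.
NULLS LAST: NULL salary rows go after all non-NULL rows (among themselves ordered by id asc).

Farid | 137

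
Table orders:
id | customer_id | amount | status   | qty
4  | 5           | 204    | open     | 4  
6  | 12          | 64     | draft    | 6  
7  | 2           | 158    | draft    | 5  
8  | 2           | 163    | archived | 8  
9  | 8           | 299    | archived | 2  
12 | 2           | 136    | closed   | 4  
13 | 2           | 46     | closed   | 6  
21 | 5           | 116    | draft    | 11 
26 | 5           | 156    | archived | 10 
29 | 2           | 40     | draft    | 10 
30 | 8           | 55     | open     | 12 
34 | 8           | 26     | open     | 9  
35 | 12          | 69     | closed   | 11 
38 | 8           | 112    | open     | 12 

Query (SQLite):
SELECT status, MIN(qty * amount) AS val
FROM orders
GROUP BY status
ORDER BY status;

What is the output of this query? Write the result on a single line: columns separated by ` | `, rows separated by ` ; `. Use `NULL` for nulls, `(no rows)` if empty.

archived | 598 ; closed | 276 ; draft | 384 ; open | 234

For each row compute qty * amount.
Group by status; take MIN of the expression per group.
  archived: ids {8, 9, 26} → MIN(qty * amount)=598
  closed: ids {12, 13, 35} → MIN(qty * amount)=276
  draft: ids {6, 7, 21, 29} → MIN(qty * amount)=384
  open: ids {4, 30, 34, 38} → MIN(qty * amount)=234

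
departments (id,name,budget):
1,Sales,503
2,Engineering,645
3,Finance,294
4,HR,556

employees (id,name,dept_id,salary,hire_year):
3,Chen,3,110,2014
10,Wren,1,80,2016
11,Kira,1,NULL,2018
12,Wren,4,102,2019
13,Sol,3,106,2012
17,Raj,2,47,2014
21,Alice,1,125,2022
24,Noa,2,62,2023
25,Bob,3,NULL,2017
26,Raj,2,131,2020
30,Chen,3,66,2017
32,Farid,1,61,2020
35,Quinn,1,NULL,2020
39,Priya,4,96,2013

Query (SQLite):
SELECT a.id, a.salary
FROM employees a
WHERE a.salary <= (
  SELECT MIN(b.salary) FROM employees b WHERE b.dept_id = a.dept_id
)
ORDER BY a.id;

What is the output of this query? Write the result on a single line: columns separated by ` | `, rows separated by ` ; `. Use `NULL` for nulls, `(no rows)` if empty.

17 | 47 ; 30 | 66 ; 32 | 61 ; 39 | 96

For each employees row a, compute MIN(salary) over rows sharing a.dept_id.
Keep row a if a.salary <= that per-group MIN.
  dept_id=1: MIN(salary) = 61
  dept_id=2: MIN(salary) = 47
  dept_id=3: MIN(salary) = 66
  dept_id=4: MIN(salary) = 96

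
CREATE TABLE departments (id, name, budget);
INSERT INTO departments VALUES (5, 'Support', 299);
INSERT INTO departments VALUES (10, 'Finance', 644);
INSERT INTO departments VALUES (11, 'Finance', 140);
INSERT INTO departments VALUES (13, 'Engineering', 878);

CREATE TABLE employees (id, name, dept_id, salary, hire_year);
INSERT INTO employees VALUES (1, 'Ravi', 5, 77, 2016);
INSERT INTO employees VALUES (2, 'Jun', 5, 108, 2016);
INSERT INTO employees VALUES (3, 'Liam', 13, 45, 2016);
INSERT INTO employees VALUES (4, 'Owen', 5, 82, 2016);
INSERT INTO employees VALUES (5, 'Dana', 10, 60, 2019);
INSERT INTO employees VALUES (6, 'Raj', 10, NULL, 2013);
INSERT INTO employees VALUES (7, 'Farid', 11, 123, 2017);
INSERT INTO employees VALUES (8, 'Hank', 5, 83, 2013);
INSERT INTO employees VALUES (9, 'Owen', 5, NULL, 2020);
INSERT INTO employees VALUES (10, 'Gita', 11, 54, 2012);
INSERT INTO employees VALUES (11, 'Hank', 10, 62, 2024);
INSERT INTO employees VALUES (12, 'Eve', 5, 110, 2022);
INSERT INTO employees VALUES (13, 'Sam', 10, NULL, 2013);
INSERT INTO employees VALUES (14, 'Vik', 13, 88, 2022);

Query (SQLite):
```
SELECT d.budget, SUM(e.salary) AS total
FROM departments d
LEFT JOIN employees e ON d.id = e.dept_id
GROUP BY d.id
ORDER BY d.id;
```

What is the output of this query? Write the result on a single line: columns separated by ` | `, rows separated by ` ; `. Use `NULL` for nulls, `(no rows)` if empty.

LEFT JOIN keeps every departments row; unmatched ones get NULL for employees columns.
Group by departments.id and compute SUM(e.salary). SUM over an all-NULL group is NULL.
  5: ids {1, 2, 4, 8, 9, 12} → SUM(e.salary)=460
  10: ids {5, 6, 11, 13} → SUM(e.salary)=122
  11: ids {7, 10} → SUM(e.salary)=177
  13: ids {3, 14} → SUM(e.salary)=133

299 | 460 ; 644 | 122 ; 140 | 177 ; 878 | 133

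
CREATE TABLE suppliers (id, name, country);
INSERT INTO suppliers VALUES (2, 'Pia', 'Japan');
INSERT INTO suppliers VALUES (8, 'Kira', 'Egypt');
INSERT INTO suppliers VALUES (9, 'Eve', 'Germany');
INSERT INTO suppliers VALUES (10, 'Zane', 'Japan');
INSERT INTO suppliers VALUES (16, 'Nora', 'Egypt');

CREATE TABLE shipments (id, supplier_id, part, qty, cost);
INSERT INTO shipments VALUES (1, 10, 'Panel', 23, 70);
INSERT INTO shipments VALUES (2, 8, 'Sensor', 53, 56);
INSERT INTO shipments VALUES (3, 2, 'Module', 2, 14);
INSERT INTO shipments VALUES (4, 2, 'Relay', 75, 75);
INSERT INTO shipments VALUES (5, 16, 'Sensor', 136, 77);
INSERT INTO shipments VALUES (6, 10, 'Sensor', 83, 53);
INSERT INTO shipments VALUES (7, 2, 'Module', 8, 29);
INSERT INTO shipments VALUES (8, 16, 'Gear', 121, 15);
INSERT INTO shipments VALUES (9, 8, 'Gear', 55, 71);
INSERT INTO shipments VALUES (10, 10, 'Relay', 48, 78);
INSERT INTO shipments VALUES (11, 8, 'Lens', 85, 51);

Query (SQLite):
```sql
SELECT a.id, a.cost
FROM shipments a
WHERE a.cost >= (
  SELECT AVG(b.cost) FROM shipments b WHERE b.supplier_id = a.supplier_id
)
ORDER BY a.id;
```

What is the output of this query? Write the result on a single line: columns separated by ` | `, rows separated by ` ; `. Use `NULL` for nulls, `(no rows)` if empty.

For each shipments row a, compute AVG(cost) over rows sharing a.supplier_id.
Keep row a if a.cost >= that per-group AVG.
  supplier_id=2: AVG(cost) = 39.333333
  supplier_id=8: AVG(cost) = 59.333333
  supplier_id=10: AVG(cost) = 67.0
  supplier_id=16: AVG(cost) = 46.0

1 | 70 ; 4 | 75 ; 5 | 77 ; 9 | 71 ; 10 | 78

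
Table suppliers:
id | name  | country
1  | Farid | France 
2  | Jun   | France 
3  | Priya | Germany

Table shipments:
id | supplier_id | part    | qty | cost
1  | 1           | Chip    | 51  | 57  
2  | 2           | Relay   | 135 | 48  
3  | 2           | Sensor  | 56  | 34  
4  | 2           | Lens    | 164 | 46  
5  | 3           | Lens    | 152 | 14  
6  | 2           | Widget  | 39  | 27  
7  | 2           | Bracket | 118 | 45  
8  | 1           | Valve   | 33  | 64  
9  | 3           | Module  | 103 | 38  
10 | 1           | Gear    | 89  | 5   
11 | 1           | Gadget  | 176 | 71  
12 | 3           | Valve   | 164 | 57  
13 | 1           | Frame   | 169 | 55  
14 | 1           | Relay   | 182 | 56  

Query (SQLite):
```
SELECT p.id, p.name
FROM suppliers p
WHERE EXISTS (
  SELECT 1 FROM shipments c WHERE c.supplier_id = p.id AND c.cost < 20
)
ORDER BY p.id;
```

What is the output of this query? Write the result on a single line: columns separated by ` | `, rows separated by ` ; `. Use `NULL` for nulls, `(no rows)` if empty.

1 | Farid ; 3 | Priya

For each suppliers row, check whether any shipments with matching supplier_id has cost < 20.
Keep rows where that is true.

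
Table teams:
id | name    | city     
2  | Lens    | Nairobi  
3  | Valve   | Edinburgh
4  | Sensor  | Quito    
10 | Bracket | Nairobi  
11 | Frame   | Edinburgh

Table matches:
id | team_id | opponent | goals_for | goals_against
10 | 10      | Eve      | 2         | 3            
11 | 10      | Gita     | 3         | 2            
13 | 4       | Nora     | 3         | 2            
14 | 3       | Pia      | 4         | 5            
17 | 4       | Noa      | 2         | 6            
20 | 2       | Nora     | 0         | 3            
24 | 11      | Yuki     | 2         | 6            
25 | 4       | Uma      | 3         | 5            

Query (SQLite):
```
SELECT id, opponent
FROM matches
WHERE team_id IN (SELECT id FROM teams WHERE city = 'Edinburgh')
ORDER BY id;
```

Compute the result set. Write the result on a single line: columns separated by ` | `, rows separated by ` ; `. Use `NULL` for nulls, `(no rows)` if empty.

Inner query: teams.id where city = 'Edinburgh'.
Outer: keep matches rows whose team_id is in that set.
Inner query → {3, 11}

14 | Pia ; 24 | Yuki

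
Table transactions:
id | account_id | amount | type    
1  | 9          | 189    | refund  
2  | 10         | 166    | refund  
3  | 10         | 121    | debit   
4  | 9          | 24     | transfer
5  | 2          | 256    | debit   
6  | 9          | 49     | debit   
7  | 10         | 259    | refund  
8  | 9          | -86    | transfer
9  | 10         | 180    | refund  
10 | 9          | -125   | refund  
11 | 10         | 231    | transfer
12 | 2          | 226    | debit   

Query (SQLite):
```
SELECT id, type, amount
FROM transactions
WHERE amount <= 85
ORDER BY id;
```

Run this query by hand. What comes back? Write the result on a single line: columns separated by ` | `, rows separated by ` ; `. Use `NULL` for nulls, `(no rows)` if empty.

4 | transfer | 24 ; 6 | debit | 49 ; 8 | transfer | -86 ; 10 | refund | -125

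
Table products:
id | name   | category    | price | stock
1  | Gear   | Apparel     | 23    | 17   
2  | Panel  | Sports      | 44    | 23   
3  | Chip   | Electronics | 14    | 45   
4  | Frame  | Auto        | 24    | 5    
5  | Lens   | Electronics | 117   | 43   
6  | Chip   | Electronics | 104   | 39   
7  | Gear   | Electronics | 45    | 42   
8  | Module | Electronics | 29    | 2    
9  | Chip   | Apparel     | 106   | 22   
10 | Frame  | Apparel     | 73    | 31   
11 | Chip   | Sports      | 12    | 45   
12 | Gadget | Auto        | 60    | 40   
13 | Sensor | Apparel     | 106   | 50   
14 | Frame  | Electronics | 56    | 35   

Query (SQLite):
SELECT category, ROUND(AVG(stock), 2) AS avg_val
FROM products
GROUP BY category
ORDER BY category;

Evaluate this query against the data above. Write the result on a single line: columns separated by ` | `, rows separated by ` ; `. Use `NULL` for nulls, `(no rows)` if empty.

Partition products by category; compute ROUND(AVG(stock), 2) within each group.
  Apparel: ids {1, 9, 10, 13} → ROUND(AVG(stock), 2)=30
  Auto: ids {4, 12} → ROUND(AVG(stock), 2)=22.5
  Electronics: ids {3, 5, 6, 7, 8, 14} → ROUND(AVG(stock), 2)=34.33
  Sports: ids {2, 11} → ROUND(AVG(stock), 2)=34

Apparel | 30 ; Auto | 22.5 ; Electronics | 34.33 ; Sports | 34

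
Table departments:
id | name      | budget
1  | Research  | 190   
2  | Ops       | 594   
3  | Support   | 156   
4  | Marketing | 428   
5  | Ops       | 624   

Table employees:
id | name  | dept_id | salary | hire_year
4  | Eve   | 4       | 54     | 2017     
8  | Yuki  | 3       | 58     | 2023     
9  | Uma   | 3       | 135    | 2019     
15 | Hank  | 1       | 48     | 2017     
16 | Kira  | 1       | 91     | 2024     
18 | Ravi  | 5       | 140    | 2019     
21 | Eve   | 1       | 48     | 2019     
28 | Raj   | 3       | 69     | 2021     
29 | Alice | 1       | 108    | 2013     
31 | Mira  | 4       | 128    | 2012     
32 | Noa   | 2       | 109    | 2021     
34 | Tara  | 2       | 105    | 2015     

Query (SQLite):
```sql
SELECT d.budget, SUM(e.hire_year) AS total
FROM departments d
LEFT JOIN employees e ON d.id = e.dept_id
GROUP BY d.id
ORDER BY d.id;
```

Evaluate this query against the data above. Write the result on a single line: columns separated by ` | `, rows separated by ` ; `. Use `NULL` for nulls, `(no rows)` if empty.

190 | 8073 ; 594 | 4036 ; 156 | 6063 ; 428 | 4029 ; 624 | 2019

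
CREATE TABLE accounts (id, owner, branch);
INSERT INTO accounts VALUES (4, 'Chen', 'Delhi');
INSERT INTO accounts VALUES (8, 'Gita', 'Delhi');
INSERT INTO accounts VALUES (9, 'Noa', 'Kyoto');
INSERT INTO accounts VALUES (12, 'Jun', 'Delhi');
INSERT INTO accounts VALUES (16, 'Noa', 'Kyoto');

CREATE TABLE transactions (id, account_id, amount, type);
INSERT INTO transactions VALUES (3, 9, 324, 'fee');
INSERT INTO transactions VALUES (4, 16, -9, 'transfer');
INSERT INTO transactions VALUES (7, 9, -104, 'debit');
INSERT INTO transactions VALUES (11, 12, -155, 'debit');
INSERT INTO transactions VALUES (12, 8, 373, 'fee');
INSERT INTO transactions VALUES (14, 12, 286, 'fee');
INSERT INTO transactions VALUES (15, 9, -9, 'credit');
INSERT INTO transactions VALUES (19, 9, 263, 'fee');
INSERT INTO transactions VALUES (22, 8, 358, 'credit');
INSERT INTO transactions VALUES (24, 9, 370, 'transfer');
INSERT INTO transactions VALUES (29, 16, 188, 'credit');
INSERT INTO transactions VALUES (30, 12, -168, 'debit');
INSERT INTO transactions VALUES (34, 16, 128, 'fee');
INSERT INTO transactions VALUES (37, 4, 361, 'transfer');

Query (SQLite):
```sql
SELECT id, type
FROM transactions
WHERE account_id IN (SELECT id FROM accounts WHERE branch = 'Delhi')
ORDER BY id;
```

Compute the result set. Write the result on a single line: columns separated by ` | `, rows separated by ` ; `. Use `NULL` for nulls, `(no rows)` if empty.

Inner query: accounts.id where branch = 'Delhi'.
Outer: keep transactions rows whose account_id is in that set.
Inner query → {4, 8, 12}

11 | debit ; 12 | fee ; 14 | fee ; 22 | credit ; 30 | debit ; 37 | transfer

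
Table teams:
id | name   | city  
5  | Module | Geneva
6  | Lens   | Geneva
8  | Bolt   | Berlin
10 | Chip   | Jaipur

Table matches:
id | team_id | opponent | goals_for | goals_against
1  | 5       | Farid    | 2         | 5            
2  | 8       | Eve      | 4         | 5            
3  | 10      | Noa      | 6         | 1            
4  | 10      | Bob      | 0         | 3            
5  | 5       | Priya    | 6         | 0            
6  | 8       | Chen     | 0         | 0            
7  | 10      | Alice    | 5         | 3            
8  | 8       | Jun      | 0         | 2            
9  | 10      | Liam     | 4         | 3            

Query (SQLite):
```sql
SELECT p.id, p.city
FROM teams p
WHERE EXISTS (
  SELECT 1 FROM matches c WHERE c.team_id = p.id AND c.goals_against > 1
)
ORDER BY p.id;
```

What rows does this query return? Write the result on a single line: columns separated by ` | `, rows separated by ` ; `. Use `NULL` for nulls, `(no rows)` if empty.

5 | Geneva ; 8 | Berlin ; 10 | Jaipur

For each teams row, check whether any matches with matching team_id has goals_against > 1.
Keep rows where that is true.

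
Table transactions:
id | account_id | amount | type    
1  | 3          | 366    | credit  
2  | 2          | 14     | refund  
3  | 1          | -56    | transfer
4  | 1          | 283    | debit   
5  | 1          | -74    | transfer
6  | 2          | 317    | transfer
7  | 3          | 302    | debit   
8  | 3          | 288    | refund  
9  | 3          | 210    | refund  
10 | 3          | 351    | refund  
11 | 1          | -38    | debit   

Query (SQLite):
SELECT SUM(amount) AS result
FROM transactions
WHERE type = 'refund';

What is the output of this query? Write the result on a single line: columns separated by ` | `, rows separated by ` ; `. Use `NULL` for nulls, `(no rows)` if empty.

Rows where type='refund' → amount values: [14, 288, 210, 351].
SUM of non-NULL values = 863.

863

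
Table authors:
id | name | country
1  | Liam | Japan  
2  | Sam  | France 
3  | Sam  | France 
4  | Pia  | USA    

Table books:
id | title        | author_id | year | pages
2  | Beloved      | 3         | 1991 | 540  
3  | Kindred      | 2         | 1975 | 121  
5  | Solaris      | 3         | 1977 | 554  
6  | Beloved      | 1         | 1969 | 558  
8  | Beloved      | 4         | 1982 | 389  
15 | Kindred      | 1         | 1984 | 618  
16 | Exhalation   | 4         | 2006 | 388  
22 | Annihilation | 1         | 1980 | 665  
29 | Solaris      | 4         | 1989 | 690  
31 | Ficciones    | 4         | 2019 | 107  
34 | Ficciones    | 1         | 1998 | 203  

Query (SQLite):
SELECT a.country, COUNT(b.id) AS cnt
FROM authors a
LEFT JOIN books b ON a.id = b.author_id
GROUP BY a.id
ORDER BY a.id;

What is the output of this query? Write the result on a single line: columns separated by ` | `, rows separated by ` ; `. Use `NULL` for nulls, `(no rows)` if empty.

LEFT JOIN keeps every authors row; unmatched ones get NULL for books columns.
Group by authors.id and compute COUNT(b.id). COUNT(col) of an all-NULL group is 0.
  1: ids {6, 15, 22, 34} → COUNT(b.id)=4
  2: ids {3} → COUNT(b.id)=1
  3: ids {2, 5} → COUNT(b.id)=2
  4: ids {8, 16, 29, 31} → COUNT(b.id)=4

Japan | 4 ; France | 1 ; France | 2 ; USA | 4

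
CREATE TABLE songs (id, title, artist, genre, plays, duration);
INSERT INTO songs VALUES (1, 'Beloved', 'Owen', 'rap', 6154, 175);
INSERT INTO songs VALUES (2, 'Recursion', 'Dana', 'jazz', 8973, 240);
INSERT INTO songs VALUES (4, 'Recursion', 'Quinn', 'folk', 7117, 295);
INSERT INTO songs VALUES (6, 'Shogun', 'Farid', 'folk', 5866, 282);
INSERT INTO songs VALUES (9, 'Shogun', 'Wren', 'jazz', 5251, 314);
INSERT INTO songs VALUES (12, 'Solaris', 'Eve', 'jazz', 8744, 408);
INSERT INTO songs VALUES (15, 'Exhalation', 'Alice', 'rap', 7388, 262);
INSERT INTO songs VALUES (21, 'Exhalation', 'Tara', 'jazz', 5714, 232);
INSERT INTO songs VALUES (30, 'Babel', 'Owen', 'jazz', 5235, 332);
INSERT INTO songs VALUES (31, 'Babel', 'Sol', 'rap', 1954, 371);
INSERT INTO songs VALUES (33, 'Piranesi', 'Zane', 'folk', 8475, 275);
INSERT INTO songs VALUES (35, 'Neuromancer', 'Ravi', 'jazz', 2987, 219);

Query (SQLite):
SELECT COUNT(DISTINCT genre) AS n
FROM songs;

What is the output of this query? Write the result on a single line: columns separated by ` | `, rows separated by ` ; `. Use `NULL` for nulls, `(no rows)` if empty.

3

Count distinct non-NULL genre values.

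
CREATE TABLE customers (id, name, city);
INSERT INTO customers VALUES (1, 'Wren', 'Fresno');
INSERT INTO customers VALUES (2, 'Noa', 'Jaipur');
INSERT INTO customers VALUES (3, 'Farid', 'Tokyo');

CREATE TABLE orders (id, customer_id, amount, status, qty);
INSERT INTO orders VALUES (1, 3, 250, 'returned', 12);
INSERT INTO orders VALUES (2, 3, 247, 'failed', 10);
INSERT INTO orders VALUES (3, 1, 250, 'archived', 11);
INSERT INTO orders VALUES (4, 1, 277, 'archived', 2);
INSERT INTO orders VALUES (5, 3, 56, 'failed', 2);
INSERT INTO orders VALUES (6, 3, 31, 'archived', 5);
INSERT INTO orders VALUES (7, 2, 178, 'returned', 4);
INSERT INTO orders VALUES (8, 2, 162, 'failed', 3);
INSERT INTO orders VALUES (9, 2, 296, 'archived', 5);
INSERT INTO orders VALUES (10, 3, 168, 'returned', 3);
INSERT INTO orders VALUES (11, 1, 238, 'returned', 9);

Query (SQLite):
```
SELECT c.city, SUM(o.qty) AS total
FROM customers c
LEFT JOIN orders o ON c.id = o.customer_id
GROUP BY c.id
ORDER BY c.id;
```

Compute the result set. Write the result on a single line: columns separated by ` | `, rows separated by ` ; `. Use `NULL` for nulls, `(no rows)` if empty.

Fresno | 22 ; Jaipur | 12 ; Tokyo | 32

LEFT JOIN keeps every customers row; unmatched ones get NULL for orders columns.
Group by customers.id and compute SUM(o.qty). SUM over an all-NULL group is NULL.
  1: ids {3, 4, 11} → SUM(o.qty)=22
  2: ids {7, 8, 9} → SUM(o.qty)=12
  3: ids {1, 2, 5, 6, 10} → SUM(o.qty)=32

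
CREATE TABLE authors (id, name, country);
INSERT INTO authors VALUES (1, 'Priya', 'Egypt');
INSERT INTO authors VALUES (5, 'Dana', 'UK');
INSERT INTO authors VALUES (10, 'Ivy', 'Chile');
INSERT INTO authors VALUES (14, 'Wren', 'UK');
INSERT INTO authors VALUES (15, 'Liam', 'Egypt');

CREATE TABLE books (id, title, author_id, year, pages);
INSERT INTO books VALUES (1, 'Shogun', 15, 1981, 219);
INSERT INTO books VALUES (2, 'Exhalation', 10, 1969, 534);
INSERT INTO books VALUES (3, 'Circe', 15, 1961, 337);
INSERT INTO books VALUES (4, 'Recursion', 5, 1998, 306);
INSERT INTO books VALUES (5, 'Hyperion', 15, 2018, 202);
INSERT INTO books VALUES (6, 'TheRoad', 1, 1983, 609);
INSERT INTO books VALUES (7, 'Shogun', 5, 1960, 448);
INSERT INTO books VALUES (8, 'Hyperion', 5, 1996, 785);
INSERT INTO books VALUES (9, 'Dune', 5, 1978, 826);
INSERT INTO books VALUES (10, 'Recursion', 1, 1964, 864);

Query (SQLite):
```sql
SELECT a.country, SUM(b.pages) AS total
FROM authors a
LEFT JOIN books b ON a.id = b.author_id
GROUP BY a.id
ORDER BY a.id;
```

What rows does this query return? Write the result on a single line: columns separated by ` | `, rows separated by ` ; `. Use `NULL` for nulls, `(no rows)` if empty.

Egypt | 1473 ; UK | 2365 ; Chile | 534 ; UK | NULL ; Egypt | 758

LEFT JOIN keeps every authors row; unmatched ones get NULL for books columns.
Group by authors.id and compute SUM(b.pages). SUM over an all-NULL group is NULL.
  1: ids {6, 10} → SUM(b.pages)=1473
  5: ids {4, 7, 8, 9} → SUM(b.pages)=2365
  10: ids {2} → SUM(b.pages)=534
  14: ids {—} → SUM(b.pages)=NULL
  15: ids {1, 3, 5} → SUM(b.pages)=758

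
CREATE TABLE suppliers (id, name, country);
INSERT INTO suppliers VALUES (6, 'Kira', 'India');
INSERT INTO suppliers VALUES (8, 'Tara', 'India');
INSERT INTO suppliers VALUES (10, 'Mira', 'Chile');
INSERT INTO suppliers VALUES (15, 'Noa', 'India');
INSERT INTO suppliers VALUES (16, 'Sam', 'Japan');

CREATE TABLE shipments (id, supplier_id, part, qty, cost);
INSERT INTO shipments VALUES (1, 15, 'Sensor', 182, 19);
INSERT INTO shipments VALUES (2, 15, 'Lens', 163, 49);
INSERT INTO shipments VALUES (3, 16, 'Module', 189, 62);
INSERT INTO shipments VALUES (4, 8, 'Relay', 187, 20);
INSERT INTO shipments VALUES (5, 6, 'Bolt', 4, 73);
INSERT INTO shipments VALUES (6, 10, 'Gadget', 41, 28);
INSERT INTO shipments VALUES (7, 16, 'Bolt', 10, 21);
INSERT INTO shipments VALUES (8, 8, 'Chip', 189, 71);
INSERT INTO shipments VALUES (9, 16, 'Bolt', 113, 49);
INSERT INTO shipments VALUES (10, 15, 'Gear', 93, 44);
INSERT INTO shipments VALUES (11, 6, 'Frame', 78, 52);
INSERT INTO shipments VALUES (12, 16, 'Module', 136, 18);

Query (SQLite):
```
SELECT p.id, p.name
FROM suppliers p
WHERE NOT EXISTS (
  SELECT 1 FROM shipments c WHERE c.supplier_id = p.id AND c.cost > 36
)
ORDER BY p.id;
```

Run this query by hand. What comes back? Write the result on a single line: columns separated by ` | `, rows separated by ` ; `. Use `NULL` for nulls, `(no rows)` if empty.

10 | Mira

For each suppliers row, check whether any shipments with matching supplier_id has cost > 36.
Keep rows where that is false.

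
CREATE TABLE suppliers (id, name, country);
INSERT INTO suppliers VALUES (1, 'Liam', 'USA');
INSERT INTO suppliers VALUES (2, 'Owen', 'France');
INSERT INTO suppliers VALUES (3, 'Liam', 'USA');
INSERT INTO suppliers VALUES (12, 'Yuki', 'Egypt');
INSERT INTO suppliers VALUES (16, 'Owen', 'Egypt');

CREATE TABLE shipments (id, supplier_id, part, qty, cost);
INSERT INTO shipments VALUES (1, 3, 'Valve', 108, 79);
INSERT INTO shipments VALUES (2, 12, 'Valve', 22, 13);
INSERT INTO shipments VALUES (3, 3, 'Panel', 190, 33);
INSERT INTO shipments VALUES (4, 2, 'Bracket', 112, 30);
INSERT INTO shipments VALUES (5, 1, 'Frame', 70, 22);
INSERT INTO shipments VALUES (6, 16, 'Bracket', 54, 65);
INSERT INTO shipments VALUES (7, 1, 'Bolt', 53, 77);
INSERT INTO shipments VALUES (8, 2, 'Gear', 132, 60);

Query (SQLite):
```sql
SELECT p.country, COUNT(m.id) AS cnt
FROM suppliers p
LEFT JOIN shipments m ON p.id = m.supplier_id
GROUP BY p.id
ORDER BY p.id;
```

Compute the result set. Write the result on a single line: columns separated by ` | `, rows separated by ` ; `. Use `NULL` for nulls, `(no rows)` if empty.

LEFT JOIN keeps every suppliers row; unmatched ones get NULL for shipments columns.
Group by suppliers.id and compute COUNT(m.id). COUNT(col) of an all-NULL group is 0.
  1: ids {5, 7} → COUNT(m.id)=2
  2: ids {4, 8} → COUNT(m.id)=2
  3: ids {1, 3} → COUNT(m.id)=2
  12: ids {2} → COUNT(m.id)=1
  16: ids {6} → COUNT(m.id)=1

USA | 2 ; France | 2 ; USA | 2 ; Egypt | 1 ; Egypt | 1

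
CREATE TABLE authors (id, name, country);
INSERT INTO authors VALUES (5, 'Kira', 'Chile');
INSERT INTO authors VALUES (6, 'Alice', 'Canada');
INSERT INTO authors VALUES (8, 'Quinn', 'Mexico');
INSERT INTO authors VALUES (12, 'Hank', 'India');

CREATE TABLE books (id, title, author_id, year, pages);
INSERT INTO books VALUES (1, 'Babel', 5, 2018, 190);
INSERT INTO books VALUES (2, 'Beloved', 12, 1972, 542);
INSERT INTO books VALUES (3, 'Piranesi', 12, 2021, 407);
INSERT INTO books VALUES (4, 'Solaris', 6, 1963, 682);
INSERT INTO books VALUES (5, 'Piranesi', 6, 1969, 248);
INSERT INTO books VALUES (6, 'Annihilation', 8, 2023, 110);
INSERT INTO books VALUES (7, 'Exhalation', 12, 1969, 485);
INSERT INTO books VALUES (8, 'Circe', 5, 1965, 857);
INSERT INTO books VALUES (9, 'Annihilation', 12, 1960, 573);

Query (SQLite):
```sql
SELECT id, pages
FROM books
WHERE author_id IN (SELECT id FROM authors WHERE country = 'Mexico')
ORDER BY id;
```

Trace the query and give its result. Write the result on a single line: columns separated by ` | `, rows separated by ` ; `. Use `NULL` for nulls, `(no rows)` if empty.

6 | 110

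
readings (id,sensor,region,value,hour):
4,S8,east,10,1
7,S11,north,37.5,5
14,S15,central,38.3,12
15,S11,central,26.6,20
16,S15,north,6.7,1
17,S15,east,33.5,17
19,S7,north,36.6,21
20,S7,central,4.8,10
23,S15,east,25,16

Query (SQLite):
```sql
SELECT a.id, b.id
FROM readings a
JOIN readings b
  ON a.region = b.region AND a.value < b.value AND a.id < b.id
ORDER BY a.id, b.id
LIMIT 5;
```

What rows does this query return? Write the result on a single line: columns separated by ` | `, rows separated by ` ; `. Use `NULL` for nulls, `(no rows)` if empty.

4 | 17 ; 4 | 23 ; 16 | 19

Pairs (a,b) with same region, a.value < b.value, a.id < b.id.
region groups: central:{14,15,20} east:{4,17,23} north:{7,16,19}
Ordered by (a.id, b.id); first 5.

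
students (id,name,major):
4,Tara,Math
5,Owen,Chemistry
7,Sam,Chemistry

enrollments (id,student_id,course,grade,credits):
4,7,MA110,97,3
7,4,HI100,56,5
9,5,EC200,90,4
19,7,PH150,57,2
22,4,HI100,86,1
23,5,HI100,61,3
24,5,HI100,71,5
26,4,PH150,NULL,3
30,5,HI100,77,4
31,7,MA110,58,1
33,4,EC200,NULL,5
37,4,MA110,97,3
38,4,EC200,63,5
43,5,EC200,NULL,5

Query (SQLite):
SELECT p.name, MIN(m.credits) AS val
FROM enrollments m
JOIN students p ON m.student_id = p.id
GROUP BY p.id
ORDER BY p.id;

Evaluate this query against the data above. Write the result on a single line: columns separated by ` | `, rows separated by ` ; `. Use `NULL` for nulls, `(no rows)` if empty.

Tara | 1 ; Owen | 3 ; Sam | 1

Join each enrollments row to its students via student_id.
Group joined rows by students.id; compute MIN(m.credits) per group.
  4: ids {7, 22, 26, 33, 37, 38} → MIN(m.credits)=1
  5: ids {9, 23, 24, 30, 43} → MIN(m.credits)=3
  7: ids {4, 19, 31} → MIN(m.credits)=1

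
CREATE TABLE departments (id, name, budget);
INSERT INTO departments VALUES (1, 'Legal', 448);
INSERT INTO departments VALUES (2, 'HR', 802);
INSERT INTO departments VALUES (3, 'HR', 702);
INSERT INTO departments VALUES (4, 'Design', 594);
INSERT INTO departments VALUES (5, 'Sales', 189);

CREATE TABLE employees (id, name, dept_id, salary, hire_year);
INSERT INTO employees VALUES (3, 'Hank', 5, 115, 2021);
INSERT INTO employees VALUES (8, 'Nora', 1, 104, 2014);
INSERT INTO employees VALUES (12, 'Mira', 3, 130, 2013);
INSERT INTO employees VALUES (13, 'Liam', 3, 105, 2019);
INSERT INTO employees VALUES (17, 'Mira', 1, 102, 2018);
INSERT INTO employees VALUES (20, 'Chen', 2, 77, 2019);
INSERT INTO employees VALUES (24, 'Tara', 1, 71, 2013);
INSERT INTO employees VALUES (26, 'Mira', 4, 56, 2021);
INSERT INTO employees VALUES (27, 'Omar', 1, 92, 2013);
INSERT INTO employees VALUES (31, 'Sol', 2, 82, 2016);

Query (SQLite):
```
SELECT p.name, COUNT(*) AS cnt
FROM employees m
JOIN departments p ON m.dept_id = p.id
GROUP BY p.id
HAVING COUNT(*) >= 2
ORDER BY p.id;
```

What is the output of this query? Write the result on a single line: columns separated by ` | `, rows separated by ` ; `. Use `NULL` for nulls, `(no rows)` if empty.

Legal | 4 ; HR | 2 ; HR | 2

Join each employees row to its departments via dept_id.
Group joined rows by departments.id; compute COUNT(*) per group.
HAVING: keep groups with count ≥ 2.
  1: ids {8, 17, 24, 27} → COUNT(*)=4
  2: ids {20, 31} → COUNT(*)=2
  3: ids {12, 13} → COUNT(*)=2
  4: ids {26} → COUNT(*)=1
  5: ids {3} → COUNT(*)=1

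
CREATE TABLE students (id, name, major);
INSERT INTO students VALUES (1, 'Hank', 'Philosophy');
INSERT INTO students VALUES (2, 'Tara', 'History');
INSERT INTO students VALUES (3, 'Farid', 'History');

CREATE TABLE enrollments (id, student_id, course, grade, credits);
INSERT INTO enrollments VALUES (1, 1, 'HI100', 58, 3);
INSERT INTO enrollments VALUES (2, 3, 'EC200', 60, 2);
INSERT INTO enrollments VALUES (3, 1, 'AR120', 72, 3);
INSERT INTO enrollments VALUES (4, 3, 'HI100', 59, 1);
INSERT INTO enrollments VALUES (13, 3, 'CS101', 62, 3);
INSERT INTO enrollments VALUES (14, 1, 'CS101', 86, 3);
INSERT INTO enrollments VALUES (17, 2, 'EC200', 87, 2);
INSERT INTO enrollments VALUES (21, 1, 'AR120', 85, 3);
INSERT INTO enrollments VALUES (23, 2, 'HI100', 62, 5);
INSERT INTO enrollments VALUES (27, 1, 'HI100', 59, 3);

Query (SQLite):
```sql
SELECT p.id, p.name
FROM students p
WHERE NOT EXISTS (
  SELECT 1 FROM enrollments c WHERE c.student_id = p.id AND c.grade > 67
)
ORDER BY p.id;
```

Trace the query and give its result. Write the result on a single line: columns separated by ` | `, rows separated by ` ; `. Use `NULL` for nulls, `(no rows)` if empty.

3 | Farid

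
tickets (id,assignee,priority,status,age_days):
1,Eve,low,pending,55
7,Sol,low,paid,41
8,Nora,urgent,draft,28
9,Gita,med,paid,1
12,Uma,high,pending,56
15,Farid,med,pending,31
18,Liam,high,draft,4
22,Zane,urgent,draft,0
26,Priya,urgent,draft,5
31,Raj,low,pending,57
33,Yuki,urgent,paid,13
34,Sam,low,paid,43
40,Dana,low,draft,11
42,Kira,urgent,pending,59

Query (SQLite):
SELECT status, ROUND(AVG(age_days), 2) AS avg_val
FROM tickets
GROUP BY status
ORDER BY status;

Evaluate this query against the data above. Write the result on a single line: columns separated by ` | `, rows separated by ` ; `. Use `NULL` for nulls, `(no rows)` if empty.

Partition tickets by status; compute ROUND(AVG(age_days), 2) within each group.
  draft: ids {8, 18, 22, 26, 40} → ROUND(AVG(age_days), 2)=9.6
  paid: ids {7, 9, 33, 34} → ROUND(AVG(age_days), 2)=24.5
  pending: ids {1, 12, 15, 31, 42} → ROUND(AVG(age_days), 2)=51.6

draft | 9.6 ; paid | 24.5 ; pending | 51.6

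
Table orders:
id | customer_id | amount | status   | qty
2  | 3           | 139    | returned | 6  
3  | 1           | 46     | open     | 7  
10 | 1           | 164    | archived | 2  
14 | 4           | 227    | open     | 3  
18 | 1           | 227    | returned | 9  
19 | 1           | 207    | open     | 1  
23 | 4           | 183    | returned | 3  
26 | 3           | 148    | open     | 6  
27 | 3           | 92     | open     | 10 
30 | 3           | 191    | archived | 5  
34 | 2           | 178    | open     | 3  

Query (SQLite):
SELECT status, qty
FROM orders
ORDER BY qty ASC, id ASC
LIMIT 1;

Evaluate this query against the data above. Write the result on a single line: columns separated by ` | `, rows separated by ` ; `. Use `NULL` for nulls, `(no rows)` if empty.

Sort by qty asc, tiebreak id asc: (1, id=19), (2, id=10), (3, id=14), (3, id=23) …. Take first 1.

open | 1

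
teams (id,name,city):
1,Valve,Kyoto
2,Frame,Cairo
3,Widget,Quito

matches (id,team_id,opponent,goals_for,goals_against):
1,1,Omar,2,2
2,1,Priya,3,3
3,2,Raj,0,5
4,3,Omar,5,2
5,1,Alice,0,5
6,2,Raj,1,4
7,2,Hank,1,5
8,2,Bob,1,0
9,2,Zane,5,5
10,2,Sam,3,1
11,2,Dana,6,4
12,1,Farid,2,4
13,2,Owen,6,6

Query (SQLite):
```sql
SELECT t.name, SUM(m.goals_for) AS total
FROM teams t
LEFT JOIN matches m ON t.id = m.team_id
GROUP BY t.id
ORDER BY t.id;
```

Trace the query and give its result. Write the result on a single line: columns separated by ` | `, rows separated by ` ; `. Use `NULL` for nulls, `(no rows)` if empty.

LEFT JOIN keeps every teams row; unmatched ones get NULL for matches columns.
Group by teams.id and compute SUM(m.goals_for). SUM over an all-NULL group is NULL.
  1: ids {1, 2, 5, 12} → SUM(m.goals_for)=7
  2: ids {3, 6, 7, 8, 9, 10, 11, 13} → SUM(m.goals_for)=23
  3: ids {4} → SUM(m.goals_for)=5

Valve | 7 ; Frame | 23 ; Widget | 5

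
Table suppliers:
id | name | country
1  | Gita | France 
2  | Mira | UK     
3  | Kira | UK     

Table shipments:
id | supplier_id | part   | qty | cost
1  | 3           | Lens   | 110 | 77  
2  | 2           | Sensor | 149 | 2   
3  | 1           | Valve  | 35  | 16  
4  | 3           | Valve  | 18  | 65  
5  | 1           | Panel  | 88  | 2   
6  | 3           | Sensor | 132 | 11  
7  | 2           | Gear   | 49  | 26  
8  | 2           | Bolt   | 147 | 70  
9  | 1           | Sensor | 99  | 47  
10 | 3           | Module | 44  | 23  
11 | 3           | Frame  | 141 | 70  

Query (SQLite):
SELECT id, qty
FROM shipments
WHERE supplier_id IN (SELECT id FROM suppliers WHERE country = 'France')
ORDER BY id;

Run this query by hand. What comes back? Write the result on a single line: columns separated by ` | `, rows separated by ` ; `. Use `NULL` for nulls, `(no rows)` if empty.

3 | 35 ; 5 | 88 ; 9 | 99

Inner query: suppliers.id where country = 'France'.
Outer: keep shipments rows whose supplier_id is in that set.
Inner query → {1}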